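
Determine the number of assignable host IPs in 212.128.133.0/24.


Host bits = 32 - 24 = 8
Total addresses = 2^8 = 256
Usable = total - 2 (network and broadcast)
Usable hosts: 254


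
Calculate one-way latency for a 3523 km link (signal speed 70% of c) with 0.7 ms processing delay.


Speed = 0.7 * 3e5 km/s = 210000 km/s
Propagation delay = 3523 / 210000 = 0.0168 s = 16.7762 ms
Processing delay = 0.7 ms
Total one-way latency = 17.4762 ms


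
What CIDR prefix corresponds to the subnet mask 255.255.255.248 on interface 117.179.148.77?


Binary: 11111111.11111111.11111111.11111000
Count leading 1s
Prefix: /29


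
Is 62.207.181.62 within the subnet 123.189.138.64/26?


Subnet network: 123.189.138.64
Test IP AND mask: 62.207.181.0
No, 62.207.181.62 is not in 123.189.138.64/26


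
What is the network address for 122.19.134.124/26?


IP:   01111010.00010011.10000110.01111100
Mask: 11111111.11111111.11111111.11000000
AND operation:
Net:  01111010.00010011.10000110.01000000
Network: 122.19.134.64/26


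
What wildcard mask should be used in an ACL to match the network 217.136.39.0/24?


Subnet mask: 255.255.255.0
Wildcard = 255.255.255.255 - subnet mask
255 - 255 = 0
255 - 255 = 0
255 - 255 = 0
255 - 0 = 255
Wildcard: 0.0.0.255


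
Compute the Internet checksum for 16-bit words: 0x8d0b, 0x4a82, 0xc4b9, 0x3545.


Sum all words (with carry folding):
+ 0x8d0b = 0x8d0b
+ 0x4a82 = 0xd78d
+ 0xc4b9 = 0x9c47
+ 0x3545 = 0xd18c
One's complement: ~0xd18c
Checksum = 0x2e73


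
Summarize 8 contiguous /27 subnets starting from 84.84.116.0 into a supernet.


Original prefix: /27
Number of subnets: 8 = 2^3
New prefix = 27 - 3 = 24
Supernet: 84.84.116.0/24


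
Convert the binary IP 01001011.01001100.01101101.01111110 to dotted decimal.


01001011 = 75
01001100 = 76
01101101 = 109
01111110 = 126
IP: 75.76.109.126


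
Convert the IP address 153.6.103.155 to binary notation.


153 = 10011001
6 = 00000110
103 = 01100111
155 = 10011011
Binary: 10011001.00000110.01100111.10011011


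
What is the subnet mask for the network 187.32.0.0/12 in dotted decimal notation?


/12 means 12 network bits, 20 host bits
Binary: 11111111111100000000000000000000
Mask: 255.240.0.0


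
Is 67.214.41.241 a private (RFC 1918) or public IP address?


RFC 1918 private ranges:
  10.0.0.0/8 (10.0.0.0 - 10.255.255.255)
  172.16.0.0/12 (172.16.0.0 - 172.31.255.255)
  192.168.0.0/16 (192.168.0.0 - 192.168.255.255)
Public (not in any RFC 1918 range)


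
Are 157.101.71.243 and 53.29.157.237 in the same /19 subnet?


Mask: 255.255.224.0
157.101.71.243 AND mask = 157.101.64.0
53.29.157.237 AND mask = 53.29.128.0
No, different subnets (157.101.64.0 vs 53.29.128.0)


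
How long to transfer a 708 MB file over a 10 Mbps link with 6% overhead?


Effective throughput = 10 * (1 - 6/100) = 9.4 Mbps
File size in Mb = 708 * 8 = 5664 Mb
Time = 5664 / 9.4
Time = 602.5532 seconds


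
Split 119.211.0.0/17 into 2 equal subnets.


New prefix = 17 + 1 = 18
Each subnet has 16384 addresses
  119.211.0.0/18
  119.211.64.0/18
Subnets: 119.211.0.0/18, 119.211.64.0/18


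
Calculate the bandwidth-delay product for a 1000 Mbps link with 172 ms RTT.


BDP = bandwidth * RTT
= 1000 Mbps * 172 ms
= 1000 * 1e6 * 172 / 1000 bits
= 172000000 bits
= 21500000 bytes
= 20996.0938 KB
BDP = 172000000 bits (21500000 bytes)


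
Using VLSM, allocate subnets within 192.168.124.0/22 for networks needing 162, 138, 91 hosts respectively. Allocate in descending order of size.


162 hosts -> /24 (254 usable): 192.168.124.0/24
138 hosts -> /24 (254 usable): 192.168.125.0/24
91 hosts -> /25 (126 usable): 192.168.126.0/25
Allocation: 192.168.124.0/24 (162 hosts, 254 usable); 192.168.125.0/24 (138 hosts, 254 usable); 192.168.126.0/25 (91 hosts, 126 usable)


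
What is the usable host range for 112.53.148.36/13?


Network: 112.48.0.0
Broadcast: 112.55.255.255
First usable = network + 1
Last usable = broadcast - 1
Range: 112.48.0.1 to 112.55.255.254


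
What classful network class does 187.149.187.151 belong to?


First octet: 187
Binary: 10111011
10xxxxxx -> Class B (128-191)
Class B, default mask 255.255.0.0 (/16)


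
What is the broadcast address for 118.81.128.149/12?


Network: 118.80.0.0/12
Host bits = 20
Set all host bits to 1:
Broadcast: 118.95.255.255


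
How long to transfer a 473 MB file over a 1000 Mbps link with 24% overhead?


Effective throughput = 1000 * (1 - 24/100) = 760 Mbps
File size in Mb = 473 * 8 = 3784 Mb
Time = 3784 / 760
Time = 4.9789 seconds


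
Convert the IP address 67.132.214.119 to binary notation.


67 = 01000011
132 = 10000100
214 = 11010110
119 = 01110111
Binary: 01000011.10000100.11010110.01110111


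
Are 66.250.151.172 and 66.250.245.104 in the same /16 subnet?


Mask: 255.255.0.0
66.250.151.172 AND mask = 66.250.0.0
66.250.245.104 AND mask = 66.250.0.0
Yes, same subnet (66.250.0.0)


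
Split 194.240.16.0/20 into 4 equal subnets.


New prefix = 20 + 2 = 22
Each subnet has 1024 addresses
  194.240.16.0/22
  194.240.20.0/22
  194.240.24.0/22
  194.240.28.0/22
Subnets: 194.240.16.0/22, 194.240.20.0/22, 194.240.24.0/22, 194.240.28.0/22


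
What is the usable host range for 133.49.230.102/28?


Network: 133.49.230.96
Broadcast: 133.49.230.111
First usable = network + 1
Last usable = broadcast - 1
Range: 133.49.230.97 to 133.49.230.110


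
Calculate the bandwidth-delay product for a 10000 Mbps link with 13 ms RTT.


BDP = bandwidth * RTT
= 10000 Mbps * 13 ms
= 10000 * 1e6 * 13 / 1000 bits
= 130000000 bits
= 16250000 bytes
= 15869.1406 KB
BDP = 130000000 bits (16250000 bytes)


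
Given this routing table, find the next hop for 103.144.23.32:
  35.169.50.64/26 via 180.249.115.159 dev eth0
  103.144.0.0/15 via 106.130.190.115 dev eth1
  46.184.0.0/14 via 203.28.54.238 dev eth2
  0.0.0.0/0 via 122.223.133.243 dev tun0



Longest prefix match for 103.144.23.32:
  /26 35.169.50.64: no
  /15 103.144.0.0: MATCH
  /14 46.184.0.0: no
  /0 0.0.0.0: MATCH
Selected: next-hop 106.130.190.115 via eth1 (matched /15)


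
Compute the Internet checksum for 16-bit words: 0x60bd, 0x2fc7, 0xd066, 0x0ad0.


Sum all words (with carry folding):
+ 0x60bd = 0x60bd
+ 0x2fc7 = 0x9084
+ 0xd066 = 0x60eb
+ 0x0ad0 = 0x6bbb
One's complement: ~0x6bbb
Checksum = 0x9444


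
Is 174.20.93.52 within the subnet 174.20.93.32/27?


Subnet network: 174.20.93.32
Test IP AND mask: 174.20.93.32
Yes, 174.20.93.52 is in 174.20.93.32/27


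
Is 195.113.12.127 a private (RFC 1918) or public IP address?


RFC 1918 private ranges:
  10.0.0.0/8 (10.0.0.0 - 10.255.255.255)
  172.16.0.0/12 (172.16.0.0 - 172.31.255.255)
  192.168.0.0/16 (192.168.0.0 - 192.168.255.255)
Public (not in any RFC 1918 range)


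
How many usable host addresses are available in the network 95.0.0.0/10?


Host bits = 32 - 10 = 22
Total addresses = 2^22 = 4194304
Usable = total - 2 (network and broadcast)
Usable hosts: 4194302


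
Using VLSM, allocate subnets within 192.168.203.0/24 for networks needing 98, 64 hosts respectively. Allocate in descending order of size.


98 hosts -> /25 (126 usable): 192.168.203.0/25
64 hosts -> /25 (126 usable): 192.168.203.128/25
Allocation: 192.168.203.0/25 (98 hosts, 126 usable); 192.168.203.128/25 (64 hosts, 126 usable)


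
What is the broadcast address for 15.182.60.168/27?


Network: 15.182.60.160/27
Host bits = 5
Set all host bits to 1:
Broadcast: 15.182.60.191


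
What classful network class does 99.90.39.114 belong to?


First octet: 99
Binary: 01100011
0xxxxxxx -> Class A (1-126)
Class A, default mask 255.0.0.0 (/8)


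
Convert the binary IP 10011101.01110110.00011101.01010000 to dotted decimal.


10011101 = 157
01110110 = 118
00011101 = 29
01010000 = 80
IP: 157.118.29.80


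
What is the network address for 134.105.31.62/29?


IP:   10000110.01101001.00011111.00111110
Mask: 11111111.11111111.11111111.11111000
AND operation:
Net:  10000110.01101001.00011111.00111000
Network: 134.105.31.56/29


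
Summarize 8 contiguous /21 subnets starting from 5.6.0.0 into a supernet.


Original prefix: /21
Number of subnets: 8 = 2^3
New prefix = 21 - 3 = 18
Supernet: 5.6.0.0/18


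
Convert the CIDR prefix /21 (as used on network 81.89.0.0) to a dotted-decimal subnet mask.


/21 means 21 network bits, 11 host bits
Binary: 11111111111111111111100000000000
Mask: 255.255.248.0


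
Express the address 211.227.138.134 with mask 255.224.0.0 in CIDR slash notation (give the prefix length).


Binary: 11111111.11100000.00000000.00000000
Count leading 1s
Prefix: /11


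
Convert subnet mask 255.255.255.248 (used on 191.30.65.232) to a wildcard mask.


Subnet mask: 255.255.255.248
Wildcard = 255.255.255.255 - subnet mask
255 - 255 = 0
255 - 255 = 0
255 - 255 = 0
255 - 248 = 7
Wildcard: 0.0.0.7


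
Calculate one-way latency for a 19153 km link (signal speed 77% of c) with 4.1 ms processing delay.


Speed = 0.77 * 3e5 km/s = 231000 km/s
Propagation delay = 19153 / 231000 = 0.0829 s = 82.9134 ms
Processing delay = 4.1 ms
Total one-way latency = 87.0134 ms


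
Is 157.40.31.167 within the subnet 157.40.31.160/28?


Subnet network: 157.40.31.160
Test IP AND mask: 157.40.31.160
Yes, 157.40.31.167 is in 157.40.31.160/28


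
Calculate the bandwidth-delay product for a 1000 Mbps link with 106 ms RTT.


BDP = bandwidth * RTT
= 1000 Mbps * 106 ms
= 1000 * 1e6 * 106 / 1000 bits
= 106000000 bits
= 13250000 bytes
= 12939.4531 KB
BDP = 106000000 bits (13250000 bytes)


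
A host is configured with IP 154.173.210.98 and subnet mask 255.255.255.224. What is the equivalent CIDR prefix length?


Binary: 11111111.11111111.11111111.11100000
Count leading 1s
Prefix: /27


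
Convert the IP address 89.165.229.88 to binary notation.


89 = 01011001
165 = 10100101
229 = 11100101
88 = 01011000
Binary: 01011001.10100101.11100101.01011000


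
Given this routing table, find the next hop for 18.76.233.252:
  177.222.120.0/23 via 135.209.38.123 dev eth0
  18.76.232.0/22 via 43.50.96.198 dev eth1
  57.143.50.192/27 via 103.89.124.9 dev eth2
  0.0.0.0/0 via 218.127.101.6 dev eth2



Longest prefix match for 18.76.233.252:
  /23 177.222.120.0: no
  /22 18.76.232.0: MATCH
  /27 57.143.50.192: no
  /0 0.0.0.0: MATCH
Selected: next-hop 43.50.96.198 via eth1 (matched /22)


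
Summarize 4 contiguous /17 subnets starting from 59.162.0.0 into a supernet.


Original prefix: /17
Number of subnets: 4 = 2^2
New prefix = 17 - 2 = 15
Supernet: 59.162.0.0/15


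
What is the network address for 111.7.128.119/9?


IP:   01101111.00000111.10000000.01110111
Mask: 11111111.10000000.00000000.00000000
AND operation:
Net:  01101111.00000000.00000000.00000000
Network: 111.0.0.0/9


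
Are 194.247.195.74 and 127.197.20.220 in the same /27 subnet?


Mask: 255.255.255.224
194.247.195.74 AND mask = 194.247.195.64
127.197.20.220 AND mask = 127.197.20.192
No, different subnets (194.247.195.64 vs 127.197.20.192)


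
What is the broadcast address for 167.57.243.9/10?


Network: 167.0.0.0/10
Host bits = 22
Set all host bits to 1:
Broadcast: 167.63.255.255


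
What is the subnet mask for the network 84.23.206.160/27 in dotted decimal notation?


/27 means 27 network bits, 5 host bits
Binary: 11111111111111111111111111100000
Mask: 255.255.255.224


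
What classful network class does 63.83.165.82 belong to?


First octet: 63
Binary: 00111111
0xxxxxxx -> Class A (1-126)
Class A, default mask 255.0.0.0 (/8)


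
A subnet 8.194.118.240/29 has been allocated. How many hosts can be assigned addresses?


Host bits = 32 - 29 = 3
Total addresses = 2^3 = 8
Usable = total - 2 (network and broadcast)
Usable hosts: 6


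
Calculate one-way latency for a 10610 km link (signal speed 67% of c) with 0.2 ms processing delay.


Speed = 0.67 * 3e5 km/s = 201000 km/s
Propagation delay = 10610 / 201000 = 0.0528 s = 52.7861 ms
Processing delay = 0.2 ms
Total one-way latency = 52.9861 ms


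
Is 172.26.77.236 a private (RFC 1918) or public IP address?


RFC 1918 private ranges:
  10.0.0.0/8 (10.0.0.0 - 10.255.255.255)
  172.16.0.0/12 (172.16.0.0 - 172.31.255.255)
  192.168.0.0/16 (192.168.0.0 - 192.168.255.255)
Private (in 172.16.0.0/12)


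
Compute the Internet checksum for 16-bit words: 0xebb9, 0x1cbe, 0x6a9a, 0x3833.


Sum all words (with carry folding):
+ 0xebb9 = 0xebb9
+ 0x1cbe = 0x0878
+ 0x6a9a = 0x7312
+ 0x3833 = 0xab45
One's complement: ~0xab45
Checksum = 0x54ba


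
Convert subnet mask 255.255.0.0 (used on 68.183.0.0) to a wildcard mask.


Subnet mask: 255.255.0.0
Wildcard = 255.255.255.255 - subnet mask
255 - 255 = 0
255 - 255 = 0
255 - 0 = 255
255 - 0 = 255
Wildcard: 0.0.255.255


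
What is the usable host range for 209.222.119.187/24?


Network: 209.222.119.0
Broadcast: 209.222.119.255
First usable = network + 1
Last usable = broadcast - 1
Range: 209.222.119.1 to 209.222.119.254


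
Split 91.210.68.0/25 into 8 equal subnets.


New prefix = 25 + 3 = 28
Each subnet has 16 addresses
  91.210.68.0/28
  91.210.68.16/28
  91.210.68.32/28
  91.210.68.48/28
  91.210.68.64/28
  91.210.68.80/28
  91.210.68.96/28
  91.210.68.112/28
Subnets: 91.210.68.0/28, 91.210.68.16/28, 91.210.68.32/28, 91.210.68.48/28, 91.210.68.64/28, 91.210.68.80/28, 91.210.68.96/28, 91.210.68.112/28


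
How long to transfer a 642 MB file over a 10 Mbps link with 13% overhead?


Effective throughput = 10 * (1 - 13/100) = 8.7 Mbps
File size in Mb = 642 * 8 = 5136 Mb
Time = 5136 / 8.7
Time = 590.3448 seconds


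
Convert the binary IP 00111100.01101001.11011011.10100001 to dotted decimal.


00111100 = 60
01101001 = 105
11011011 = 219
10100001 = 161
IP: 60.105.219.161


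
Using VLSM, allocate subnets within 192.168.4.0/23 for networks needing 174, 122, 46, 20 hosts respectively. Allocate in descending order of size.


174 hosts -> /24 (254 usable): 192.168.4.0/24
122 hosts -> /25 (126 usable): 192.168.5.0/25
46 hosts -> /26 (62 usable): 192.168.5.128/26
20 hosts -> /27 (30 usable): 192.168.5.192/27
Allocation: 192.168.4.0/24 (174 hosts, 254 usable); 192.168.5.0/25 (122 hosts, 126 usable); 192.168.5.128/26 (46 hosts, 62 usable); 192.168.5.192/27 (20 hosts, 30 usable)


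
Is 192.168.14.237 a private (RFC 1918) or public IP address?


RFC 1918 private ranges:
  10.0.0.0/8 (10.0.0.0 - 10.255.255.255)
  172.16.0.0/12 (172.16.0.0 - 172.31.255.255)
  192.168.0.0/16 (192.168.0.0 - 192.168.255.255)
Private (in 192.168.0.0/16)


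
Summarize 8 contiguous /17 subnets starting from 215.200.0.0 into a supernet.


Original prefix: /17
Number of subnets: 8 = 2^3
New prefix = 17 - 3 = 14
Supernet: 215.200.0.0/14


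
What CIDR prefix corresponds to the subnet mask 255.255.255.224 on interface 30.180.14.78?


Binary: 11111111.11111111.11111111.11100000
Count leading 1s
Prefix: /27


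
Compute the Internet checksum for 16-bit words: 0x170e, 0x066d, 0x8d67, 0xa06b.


Sum all words (with carry folding):
+ 0x170e = 0x170e
+ 0x066d = 0x1d7b
+ 0x8d67 = 0xaae2
+ 0xa06b = 0x4b4e
One's complement: ~0x4b4e
Checksum = 0xb4b1


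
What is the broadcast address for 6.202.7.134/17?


Network: 6.202.0.0/17
Host bits = 15
Set all host bits to 1:
Broadcast: 6.202.127.255


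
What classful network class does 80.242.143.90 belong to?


First octet: 80
Binary: 01010000
0xxxxxxx -> Class A (1-126)
Class A, default mask 255.0.0.0 (/8)


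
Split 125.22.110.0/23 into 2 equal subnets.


New prefix = 23 + 1 = 24
Each subnet has 256 addresses
  125.22.110.0/24
  125.22.111.0/24
Subnets: 125.22.110.0/24, 125.22.111.0/24


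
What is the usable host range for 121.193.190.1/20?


Network: 121.193.176.0
Broadcast: 121.193.191.255
First usable = network + 1
Last usable = broadcast - 1
Range: 121.193.176.1 to 121.193.191.254


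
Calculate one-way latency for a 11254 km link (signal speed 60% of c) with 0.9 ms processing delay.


Speed = 0.6 * 3e5 km/s = 180000 km/s
Propagation delay = 11254 / 180000 = 0.0625 s = 62.5222 ms
Processing delay = 0.9 ms
Total one-way latency = 63.4222 ms


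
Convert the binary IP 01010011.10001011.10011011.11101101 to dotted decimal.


01010011 = 83
10001011 = 139
10011011 = 155
11101101 = 237
IP: 83.139.155.237


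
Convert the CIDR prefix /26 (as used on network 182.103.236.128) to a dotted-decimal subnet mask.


/26 means 26 network bits, 6 host bits
Binary: 11111111111111111111111111000000
Mask: 255.255.255.192


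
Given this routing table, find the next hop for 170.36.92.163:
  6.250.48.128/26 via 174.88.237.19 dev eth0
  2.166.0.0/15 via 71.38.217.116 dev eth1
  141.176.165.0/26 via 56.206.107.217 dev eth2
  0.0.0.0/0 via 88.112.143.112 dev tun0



Longest prefix match for 170.36.92.163:
  /26 6.250.48.128: no
  /15 2.166.0.0: no
  /26 141.176.165.0: no
  /0 0.0.0.0: MATCH
Selected: next-hop 88.112.143.112 via tun0 (matched /0)


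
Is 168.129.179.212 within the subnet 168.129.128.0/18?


Subnet network: 168.129.128.0
Test IP AND mask: 168.129.128.0
Yes, 168.129.179.212 is in 168.129.128.0/18


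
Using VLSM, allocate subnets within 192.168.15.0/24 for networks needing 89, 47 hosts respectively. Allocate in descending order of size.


89 hosts -> /25 (126 usable): 192.168.15.0/25
47 hosts -> /26 (62 usable): 192.168.15.128/26
Allocation: 192.168.15.0/25 (89 hosts, 126 usable); 192.168.15.128/26 (47 hosts, 62 usable)


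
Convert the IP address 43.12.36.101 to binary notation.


43 = 00101011
12 = 00001100
36 = 00100100
101 = 01100101
Binary: 00101011.00001100.00100100.01100101


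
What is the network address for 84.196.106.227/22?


IP:   01010100.11000100.01101010.11100011
Mask: 11111111.11111111.11111100.00000000
AND operation:
Net:  01010100.11000100.01101000.00000000
Network: 84.196.104.0/22


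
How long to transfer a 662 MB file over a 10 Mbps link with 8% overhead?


Effective throughput = 10 * (1 - 8/100) = 9.2 Mbps
File size in Mb = 662 * 8 = 5296 Mb
Time = 5296 / 9.2
Time = 575.6522 seconds


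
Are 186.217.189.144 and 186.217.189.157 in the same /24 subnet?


Mask: 255.255.255.0
186.217.189.144 AND mask = 186.217.189.0
186.217.189.157 AND mask = 186.217.189.0
Yes, same subnet (186.217.189.0)


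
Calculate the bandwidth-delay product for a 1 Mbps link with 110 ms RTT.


BDP = bandwidth * RTT
= 1 Mbps * 110 ms
= 1 * 1e6 * 110 / 1000 bits
= 110000 bits
= 13750 bytes
= 13.4277 KB
BDP = 110000 bits (13750 bytes)


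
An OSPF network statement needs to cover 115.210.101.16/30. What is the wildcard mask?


Subnet mask: 255.255.255.252
Wildcard = 255.255.255.255 - subnet mask
255 - 255 = 0
255 - 255 = 0
255 - 255 = 0
255 - 252 = 3
Wildcard: 0.0.0.3


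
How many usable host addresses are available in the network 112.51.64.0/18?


Host bits = 32 - 18 = 14
Total addresses = 2^14 = 16384
Usable = total - 2 (network and broadcast)
Usable hosts: 16382


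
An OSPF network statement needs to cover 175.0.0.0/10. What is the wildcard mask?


Subnet mask: 255.192.0.0
Wildcard = 255.255.255.255 - subnet mask
255 - 255 = 0
255 - 192 = 63
255 - 0 = 255
255 - 0 = 255
Wildcard: 0.63.255.255


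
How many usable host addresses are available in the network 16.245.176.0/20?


Host bits = 32 - 20 = 12
Total addresses = 2^12 = 4096
Usable = total - 2 (network and broadcast)
Usable hosts: 4094


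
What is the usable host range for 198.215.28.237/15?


Network: 198.214.0.0
Broadcast: 198.215.255.255
First usable = network + 1
Last usable = broadcast - 1
Range: 198.214.0.1 to 198.215.255.254


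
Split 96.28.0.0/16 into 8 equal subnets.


New prefix = 16 + 3 = 19
Each subnet has 8192 addresses
  96.28.0.0/19
  96.28.32.0/19
  96.28.64.0/19
  96.28.96.0/19
  96.28.128.0/19
  96.28.160.0/19
  96.28.192.0/19
  96.28.224.0/19
Subnets: 96.28.0.0/19, 96.28.32.0/19, 96.28.64.0/19, 96.28.96.0/19, 96.28.128.0/19, 96.28.160.0/19, 96.28.192.0/19, 96.28.224.0/19


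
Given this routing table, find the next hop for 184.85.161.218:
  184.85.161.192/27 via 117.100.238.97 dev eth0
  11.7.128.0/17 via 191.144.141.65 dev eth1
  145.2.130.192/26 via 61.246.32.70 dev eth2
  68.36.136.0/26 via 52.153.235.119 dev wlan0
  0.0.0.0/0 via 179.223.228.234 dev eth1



Longest prefix match for 184.85.161.218:
  /27 184.85.161.192: MATCH
  /17 11.7.128.0: no
  /26 145.2.130.192: no
  /26 68.36.136.0: no
  /0 0.0.0.0: MATCH
Selected: next-hop 117.100.238.97 via eth0 (matched /27)


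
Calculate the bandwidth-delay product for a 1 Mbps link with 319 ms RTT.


BDP = bandwidth * RTT
= 1 Mbps * 319 ms
= 1 * 1e6 * 319 / 1000 bits
= 319000 bits
= 39875 bytes
= 38.9404 KB
BDP = 319000 bits (39875 bytes)


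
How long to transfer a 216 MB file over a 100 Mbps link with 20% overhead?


Effective throughput = 100 * (1 - 20/100) = 80 Mbps
File size in Mb = 216 * 8 = 1728 Mb
Time = 1728 / 80
Time = 21.6 seconds


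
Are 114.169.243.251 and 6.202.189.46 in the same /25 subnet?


Mask: 255.255.255.128
114.169.243.251 AND mask = 114.169.243.128
6.202.189.46 AND mask = 6.202.189.0
No, different subnets (114.169.243.128 vs 6.202.189.0)


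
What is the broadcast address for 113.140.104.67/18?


Network: 113.140.64.0/18
Host bits = 14
Set all host bits to 1:
Broadcast: 113.140.127.255


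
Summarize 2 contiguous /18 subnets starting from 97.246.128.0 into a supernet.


Original prefix: /18
Number of subnets: 2 = 2^1
New prefix = 18 - 1 = 17
Supernet: 97.246.128.0/17


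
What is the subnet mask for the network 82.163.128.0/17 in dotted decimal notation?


/17 means 17 network bits, 15 host bits
Binary: 11111111111111111000000000000000
Mask: 255.255.128.0


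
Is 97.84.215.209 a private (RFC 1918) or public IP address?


RFC 1918 private ranges:
  10.0.0.0/8 (10.0.0.0 - 10.255.255.255)
  172.16.0.0/12 (172.16.0.0 - 172.31.255.255)
  192.168.0.0/16 (192.168.0.0 - 192.168.255.255)
Public (not in any RFC 1918 range)


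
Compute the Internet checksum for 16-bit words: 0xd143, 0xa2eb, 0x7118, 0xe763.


Sum all words (with carry folding):
+ 0xd143 = 0xd143
+ 0xa2eb = 0x742f
+ 0x7118 = 0xe547
+ 0xe763 = 0xccab
One's complement: ~0xccab
Checksum = 0x3354


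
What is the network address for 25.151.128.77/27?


IP:   00011001.10010111.10000000.01001101
Mask: 11111111.11111111.11111111.11100000
AND operation:
Net:  00011001.10010111.10000000.01000000
Network: 25.151.128.64/27


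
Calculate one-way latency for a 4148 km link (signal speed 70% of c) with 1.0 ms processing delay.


Speed = 0.7 * 3e5 km/s = 210000 km/s
Propagation delay = 4148 / 210000 = 0.0198 s = 19.7524 ms
Processing delay = 1.0 ms
Total one-way latency = 20.7524 ms


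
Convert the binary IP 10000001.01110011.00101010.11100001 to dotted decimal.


10000001 = 129
01110011 = 115
00101010 = 42
11100001 = 225
IP: 129.115.42.225


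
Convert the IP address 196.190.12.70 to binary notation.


196 = 11000100
190 = 10111110
12 = 00001100
70 = 01000110
Binary: 11000100.10111110.00001100.01000110


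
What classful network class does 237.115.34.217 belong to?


First octet: 237
Binary: 11101101
1110xxxx -> Class D (224-239)
Class D (multicast), default mask N/A


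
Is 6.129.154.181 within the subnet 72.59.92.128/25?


Subnet network: 72.59.92.128
Test IP AND mask: 6.129.154.128
No, 6.129.154.181 is not in 72.59.92.128/25


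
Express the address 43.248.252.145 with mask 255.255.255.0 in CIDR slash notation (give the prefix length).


Binary: 11111111.11111111.11111111.00000000
Count leading 1s
Prefix: /24


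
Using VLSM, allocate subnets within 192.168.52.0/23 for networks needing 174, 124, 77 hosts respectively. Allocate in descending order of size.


174 hosts -> /24 (254 usable): 192.168.52.0/24
124 hosts -> /25 (126 usable): 192.168.53.0/25
77 hosts -> /25 (126 usable): 192.168.53.128/25
Allocation: 192.168.52.0/24 (174 hosts, 254 usable); 192.168.53.0/25 (124 hosts, 126 usable); 192.168.53.128/25 (77 hosts, 126 usable)


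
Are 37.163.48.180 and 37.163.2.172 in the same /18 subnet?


Mask: 255.255.192.0
37.163.48.180 AND mask = 37.163.0.0
37.163.2.172 AND mask = 37.163.0.0
Yes, same subnet (37.163.0.0)


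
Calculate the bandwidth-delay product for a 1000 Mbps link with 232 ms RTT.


BDP = bandwidth * RTT
= 1000 Mbps * 232 ms
= 1000 * 1e6 * 232 / 1000 bits
= 232000000 bits
= 29000000 bytes
= 28320.3125 KB
BDP = 232000000 bits (29000000 bytes)


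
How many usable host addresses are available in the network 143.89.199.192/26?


Host bits = 32 - 26 = 6
Total addresses = 2^6 = 64
Usable = total - 2 (network and broadcast)
Usable hosts: 62


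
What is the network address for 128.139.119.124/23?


IP:   10000000.10001011.01110111.01111100
Mask: 11111111.11111111.11111110.00000000
AND operation:
Net:  10000000.10001011.01110110.00000000
Network: 128.139.118.0/23


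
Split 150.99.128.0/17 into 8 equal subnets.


New prefix = 17 + 3 = 20
Each subnet has 4096 addresses
  150.99.128.0/20
  150.99.144.0/20
  150.99.160.0/20
  150.99.176.0/20
  150.99.192.0/20
  150.99.208.0/20
  150.99.224.0/20
  150.99.240.0/20
Subnets: 150.99.128.0/20, 150.99.144.0/20, 150.99.160.0/20, 150.99.176.0/20, 150.99.192.0/20, 150.99.208.0/20, 150.99.224.0/20, 150.99.240.0/20


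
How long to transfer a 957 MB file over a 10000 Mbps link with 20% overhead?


Effective throughput = 10000 * (1 - 20/100) = 8000 Mbps
File size in Mb = 957 * 8 = 7656 Mb
Time = 7656 / 8000
Time = 0.957 seconds


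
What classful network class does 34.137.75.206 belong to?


First octet: 34
Binary: 00100010
0xxxxxxx -> Class A (1-126)
Class A, default mask 255.0.0.0 (/8)


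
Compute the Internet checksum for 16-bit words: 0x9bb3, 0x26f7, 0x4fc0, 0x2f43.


Sum all words (with carry folding):
+ 0x9bb3 = 0x9bb3
+ 0x26f7 = 0xc2aa
+ 0x4fc0 = 0x126b
+ 0x2f43 = 0x41ae
One's complement: ~0x41ae
Checksum = 0xbe51


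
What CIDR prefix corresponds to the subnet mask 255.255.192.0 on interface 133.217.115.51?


Binary: 11111111.11111111.11000000.00000000
Count leading 1s
Prefix: /18


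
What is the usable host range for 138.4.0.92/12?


Network: 138.0.0.0
Broadcast: 138.15.255.255
First usable = network + 1
Last usable = broadcast - 1
Range: 138.0.0.1 to 138.15.255.254


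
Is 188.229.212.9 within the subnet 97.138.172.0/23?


Subnet network: 97.138.172.0
Test IP AND mask: 188.229.212.0
No, 188.229.212.9 is not in 97.138.172.0/23


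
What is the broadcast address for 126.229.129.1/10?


Network: 126.192.0.0/10
Host bits = 22
Set all host bits to 1:
Broadcast: 126.255.255.255


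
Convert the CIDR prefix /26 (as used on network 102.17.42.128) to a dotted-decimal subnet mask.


/26 means 26 network bits, 6 host bits
Binary: 11111111111111111111111111000000
Mask: 255.255.255.192


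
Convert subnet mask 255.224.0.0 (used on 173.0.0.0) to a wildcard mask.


Subnet mask: 255.224.0.0
Wildcard = 255.255.255.255 - subnet mask
255 - 255 = 0
255 - 224 = 31
255 - 0 = 255
255 - 0 = 255
Wildcard: 0.31.255.255


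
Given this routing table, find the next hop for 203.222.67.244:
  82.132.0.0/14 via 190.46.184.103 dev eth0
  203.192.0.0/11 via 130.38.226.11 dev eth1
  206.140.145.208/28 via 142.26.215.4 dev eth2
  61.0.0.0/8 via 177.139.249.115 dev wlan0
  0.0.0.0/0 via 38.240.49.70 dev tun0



Longest prefix match for 203.222.67.244:
  /14 82.132.0.0: no
  /11 203.192.0.0: MATCH
  /28 206.140.145.208: no
  /8 61.0.0.0: no
  /0 0.0.0.0: MATCH
Selected: next-hop 130.38.226.11 via eth1 (matched /11)


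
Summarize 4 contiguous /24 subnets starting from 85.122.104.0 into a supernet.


Original prefix: /24
Number of subnets: 4 = 2^2
New prefix = 24 - 2 = 22
Supernet: 85.122.104.0/22


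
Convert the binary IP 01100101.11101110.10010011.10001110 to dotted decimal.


01100101 = 101
11101110 = 238
10010011 = 147
10001110 = 142
IP: 101.238.147.142


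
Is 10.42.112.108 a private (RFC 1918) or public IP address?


RFC 1918 private ranges:
  10.0.0.0/8 (10.0.0.0 - 10.255.255.255)
  172.16.0.0/12 (172.16.0.0 - 172.31.255.255)
  192.168.0.0/16 (192.168.0.0 - 192.168.255.255)
Private (in 10.0.0.0/8)


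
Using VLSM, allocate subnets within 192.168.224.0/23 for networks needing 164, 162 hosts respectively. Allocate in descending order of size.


164 hosts -> /24 (254 usable): 192.168.224.0/24
162 hosts -> /24 (254 usable): 192.168.225.0/24
Allocation: 192.168.224.0/24 (164 hosts, 254 usable); 192.168.225.0/24 (162 hosts, 254 usable)


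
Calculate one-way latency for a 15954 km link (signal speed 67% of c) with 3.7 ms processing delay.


Speed = 0.67 * 3e5 km/s = 201000 km/s
Propagation delay = 15954 / 201000 = 0.0794 s = 79.3731 ms
Processing delay = 3.7 ms
Total one-way latency = 83.0731 ms


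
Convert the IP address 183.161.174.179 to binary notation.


183 = 10110111
161 = 10100001
174 = 10101110
179 = 10110011
Binary: 10110111.10100001.10101110.10110011


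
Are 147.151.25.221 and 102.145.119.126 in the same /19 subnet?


Mask: 255.255.224.0
147.151.25.221 AND mask = 147.151.0.0
102.145.119.126 AND mask = 102.145.96.0
No, different subnets (147.151.0.0 vs 102.145.96.0)


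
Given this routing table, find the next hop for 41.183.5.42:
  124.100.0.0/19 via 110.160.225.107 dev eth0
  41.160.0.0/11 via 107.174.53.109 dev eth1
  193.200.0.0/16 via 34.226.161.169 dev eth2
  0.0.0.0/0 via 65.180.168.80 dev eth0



Longest prefix match for 41.183.5.42:
  /19 124.100.0.0: no
  /11 41.160.0.0: MATCH
  /16 193.200.0.0: no
  /0 0.0.0.0: MATCH
Selected: next-hop 107.174.53.109 via eth1 (matched /11)


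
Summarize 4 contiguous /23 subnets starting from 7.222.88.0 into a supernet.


Original prefix: /23
Number of subnets: 4 = 2^2
New prefix = 23 - 2 = 21
Supernet: 7.222.88.0/21


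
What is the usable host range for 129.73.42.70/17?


Network: 129.73.0.0
Broadcast: 129.73.127.255
First usable = network + 1
Last usable = broadcast - 1
Range: 129.73.0.1 to 129.73.127.254


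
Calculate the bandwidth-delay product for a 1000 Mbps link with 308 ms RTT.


BDP = bandwidth * RTT
= 1000 Mbps * 308 ms
= 1000 * 1e6 * 308 / 1000 bits
= 308000000 bits
= 38500000 bytes
= 37597.6562 KB
BDP = 308000000 bits (38500000 bytes)


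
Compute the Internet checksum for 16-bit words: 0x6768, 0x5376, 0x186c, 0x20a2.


Sum all words (with carry folding):
+ 0x6768 = 0x6768
+ 0x5376 = 0xbade
+ 0x186c = 0xd34a
+ 0x20a2 = 0xf3ec
One's complement: ~0xf3ec
Checksum = 0x0c13


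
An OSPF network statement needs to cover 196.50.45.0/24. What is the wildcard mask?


Subnet mask: 255.255.255.0
Wildcard = 255.255.255.255 - subnet mask
255 - 255 = 0
255 - 255 = 0
255 - 255 = 0
255 - 0 = 255
Wildcard: 0.0.0.255


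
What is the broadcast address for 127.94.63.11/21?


Network: 127.94.56.0/21
Host bits = 11
Set all host bits to 1:
Broadcast: 127.94.63.255


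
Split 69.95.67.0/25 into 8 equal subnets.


New prefix = 25 + 3 = 28
Each subnet has 16 addresses
  69.95.67.0/28
  69.95.67.16/28
  69.95.67.32/28
  69.95.67.48/28
  69.95.67.64/28
  69.95.67.80/28
  69.95.67.96/28
  69.95.67.112/28
Subnets: 69.95.67.0/28, 69.95.67.16/28, 69.95.67.32/28, 69.95.67.48/28, 69.95.67.64/28, 69.95.67.80/28, 69.95.67.96/28, 69.95.67.112/28


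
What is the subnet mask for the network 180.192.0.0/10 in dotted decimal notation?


/10 means 10 network bits, 22 host bits
Binary: 11111111110000000000000000000000
Mask: 255.192.0.0


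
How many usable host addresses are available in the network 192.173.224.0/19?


Host bits = 32 - 19 = 13
Total addresses = 2^13 = 8192
Usable = total - 2 (network and broadcast)
Usable hosts: 8190


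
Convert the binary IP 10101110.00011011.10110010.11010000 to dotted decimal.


10101110 = 174
00011011 = 27
10110010 = 178
11010000 = 208
IP: 174.27.178.208


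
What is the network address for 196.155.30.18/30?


IP:   11000100.10011011.00011110.00010010
Mask: 11111111.11111111.11111111.11111100
AND operation:
Net:  11000100.10011011.00011110.00010000
Network: 196.155.30.16/30


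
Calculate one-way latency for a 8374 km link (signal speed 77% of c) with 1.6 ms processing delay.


Speed = 0.77 * 3e5 km/s = 231000 km/s
Propagation delay = 8374 / 231000 = 0.0363 s = 36.2511 ms
Processing delay = 1.6 ms
Total one-way latency = 37.8511 ms


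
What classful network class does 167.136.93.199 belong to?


First octet: 167
Binary: 10100111
10xxxxxx -> Class B (128-191)
Class B, default mask 255.255.0.0 (/16)


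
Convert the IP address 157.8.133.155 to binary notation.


157 = 10011101
8 = 00001000
133 = 10000101
155 = 10011011
Binary: 10011101.00001000.10000101.10011011


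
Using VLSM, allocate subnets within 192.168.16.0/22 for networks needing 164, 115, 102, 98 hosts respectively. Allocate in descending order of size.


164 hosts -> /24 (254 usable): 192.168.16.0/24
115 hosts -> /25 (126 usable): 192.168.17.0/25
102 hosts -> /25 (126 usable): 192.168.17.128/25
98 hosts -> /25 (126 usable): 192.168.18.0/25
Allocation: 192.168.16.0/24 (164 hosts, 254 usable); 192.168.17.0/25 (115 hosts, 126 usable); 192.168.17.128/25 (102 hosts, 126 usable); 192.168.18.0/25 (98 hosts, 126 usable)


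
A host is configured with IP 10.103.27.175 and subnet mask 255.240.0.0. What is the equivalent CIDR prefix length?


Binary: 11111111.11110000.00000000.00000000
Count leading 1s
Prefix: /12


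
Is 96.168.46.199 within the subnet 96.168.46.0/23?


Subnet network: 96.168.46.0
Test IP AND mask: 96.168.46.0
Yes, 96.168.46.199 is in 96.168.46.0/23


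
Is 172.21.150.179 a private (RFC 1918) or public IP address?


RFC 1918 private ranges:
  10.0.0.0/8 (10.0.0.0 - 10.255.255.255)
  172.16.0.0/12 (172.16.0.0 - 172.31.255.255)
  192.168.0.0/16 (192.168.0.0 - 192.168.255.255)
Private (in 172.16.0.0/12)


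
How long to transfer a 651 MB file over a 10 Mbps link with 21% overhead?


Effective throughput = 10 * (1 - 21/100) = 7.9 Mbps
File size in Mb = 651 * 8 = 5208 Mb
Time = 5208 / 7.9
Time = 659.2405 seconds


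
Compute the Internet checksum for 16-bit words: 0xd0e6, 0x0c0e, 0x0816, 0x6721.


Sum all words (with carry folding):
+ 0xd0e6 = 0xd0e6
+ 0x0c0e = 0xdcf4
+ 0x0816 = 0xe50a
+ 0x6721 = 0x4c2c
One's complement: ~0x4c2c
Checksum = 0xb3d3


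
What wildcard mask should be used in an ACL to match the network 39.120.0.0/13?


Subnet mask: 255.248.0.0
Wildcard = 255.255.255.255 - subnet mask
255 - 255 = 0
255 - 248 = 7
255 - 0 = 255
255 - 0 = 255
Wildcard: 0.7.255.255


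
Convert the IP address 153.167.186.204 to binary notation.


153 = 10011001
167 = 10100111
186 = 10111010
204 = 11001100
Binary: 10011001.10100111.10111010.11001100


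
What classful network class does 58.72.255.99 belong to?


First octet: 58
Binary: 00111010
0xxxxxxx -> Class A (1-126)
Class A, default mask 255.0.0.0 (/8)


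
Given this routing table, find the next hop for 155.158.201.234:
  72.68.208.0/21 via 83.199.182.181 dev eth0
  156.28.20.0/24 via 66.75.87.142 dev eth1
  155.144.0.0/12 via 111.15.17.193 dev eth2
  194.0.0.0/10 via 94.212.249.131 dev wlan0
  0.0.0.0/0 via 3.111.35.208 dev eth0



Longest prefix match for 155.158.201.234:
  /21 72.68.208.0: no
  /24 156.28.20.0: no
  /12 155.144.0.0: MATCH
  /10 194.0.0.0: no
  /0 0.0.0.0: MATCH
Selected: next-hop 111.15.17.193 via eth2 (matched /12)


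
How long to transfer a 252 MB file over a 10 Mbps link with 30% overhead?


Effective throughput = 10 * (1 - 30/100) = 7 Mbps
File size in Mb = 252 * 8 = 2016 Mb
Time = 2016 / 7
Time = 288 seconds


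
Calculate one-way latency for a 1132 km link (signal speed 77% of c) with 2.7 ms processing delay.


Speed = 0.77 * 3e5 km/s = 231000 km/s
Propagation delay = 1132 / 231000 = 0.0049 s = 4.9004 ms
Processing delay = 2.7 ms
Total one-way latency = 7.6004 ms


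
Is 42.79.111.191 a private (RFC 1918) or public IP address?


RFC 1918 private ranges:
  10.0.0.0/8 (10.0.0.0 - 10.255.255.255)
  172.16.0.0/12 (172.16.0.0 - 172.31.255.255)
  192.168.0.0/16 (192.168.0.0 - 192.168.255.255)
Public (not in any RFC 1918 range)


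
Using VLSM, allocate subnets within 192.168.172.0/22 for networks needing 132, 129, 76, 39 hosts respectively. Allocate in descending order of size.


132 hosts -> /24 (254 usable): 192.168.172.0/24
129 hosts -> /24 (254 usable): 192.168.173.0/24
76 hosts -> /25 (126 usable): 192.168.174.0/25
39 hosts -> /26 (62 usable): 192.168.174.128/26
Allocation: 192.168.172.0/24 (132 hosts, 254 usable); 192.168.173.0/24 (129 hosts, 254 usable); 192.168.174.0/25 (76 hosts, 126 usable); 192.168.174.128/26 (39 hosts, 62 usable)


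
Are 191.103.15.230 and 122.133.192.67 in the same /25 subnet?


Mask: 255.255.255.128
191.103.15.230 AND mask = 191.103.15.128
122.133.192.67 AND mask = 122.133.192.0
No, different subnets (191.103.15.128 vs 122.133.192.0)


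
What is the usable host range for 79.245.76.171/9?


Network: 79.128.0.0
Broadcast: 79.255.255.255
First usable = network + 1
Last usable = broadcast - 1
Range: 79.128.0.1 to 79.255.255.254


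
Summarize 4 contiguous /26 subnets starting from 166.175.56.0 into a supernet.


Original prefix: /26
Number of subnets: 4 = 2^2
New prefix = 26 - 2 = 24
Supernet: 166.175.56.0/24


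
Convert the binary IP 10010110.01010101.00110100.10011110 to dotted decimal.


10010110 = 150
01010101 = 85
00110100 = 52
10011110 = 158
IP: 150.85.52.158


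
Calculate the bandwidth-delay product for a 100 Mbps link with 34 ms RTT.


BDP = bandwidth * RTT
= 100 Mbps * 34 ms
= 100 * 1e6 * 34 / 1000 bits
= 3400000 bits
= 425000 bytes
= 415.0391 KB
BDP = 3400000 bits (425000 bytes)


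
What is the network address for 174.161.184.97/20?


IP:   10101110.10100001.10111000.01100001
Mask: 11111111.11111111.11110000.00000000
AND operation:
Net:  10101110.10100001.10110000.00000000
Network: 174.161.176.0/20


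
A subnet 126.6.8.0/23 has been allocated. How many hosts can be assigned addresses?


Host bits = 32 - 23 = 9
Total addresses = 2^9 = 512
Usable = total - 2 (network and broadcast)
Usable hosts: 510


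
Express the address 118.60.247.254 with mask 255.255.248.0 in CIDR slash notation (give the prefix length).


Binary: 11111111.11111111.11111000.00000000
Count leading 1s
Prefix: /21


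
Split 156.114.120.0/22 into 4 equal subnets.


New prefix = 22 + 2 = 24
Each subnet has 256 addresses
  156.114.120.0/24
  156.114.121.0/24
  156.114.122.0/24
  156.114.123.0/24
Subnets: 156.114.120.0/24, 156.114.121.0/24, 156.114.122.0/24, 156.114.123.0/24


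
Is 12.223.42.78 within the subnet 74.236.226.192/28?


Subnet network: 74.236.226.192
Test IP AND mask: 12.223.42.64
No, 12.223.42.78 is not in 74.236.226.192/28


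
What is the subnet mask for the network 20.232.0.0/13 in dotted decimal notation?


/13 means 13 network bits, 19 host bits
Binary: 11111111111110000000000000000000
Mask: 255.248.0.0


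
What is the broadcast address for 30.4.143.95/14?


Network: 30.4.0.0/14
Host bits = 18
Set all host bits to 1:
Broadcast: 30.7.255.255


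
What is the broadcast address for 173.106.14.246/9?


Network: 173.0.0.0/9
Host bits = 23
Set all host bits to 1:
Broadcast: 173.127.255.255


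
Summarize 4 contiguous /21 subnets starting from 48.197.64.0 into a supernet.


Original prefix: /21
Number of subnets: 4 = 2^2
New prefix = 21 - 2 = 19
Supernet: 48.197.64.0/19


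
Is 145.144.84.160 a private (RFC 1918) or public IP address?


RFC 1918 private ranges:
  10.0.0.0/8 (10.0.0.0 - 10.255.255.255)
  172.16.0.0/12 (172.16.0.0 - 172.31.255.255)
  192.168.0.0/16 (192.168.0.0 - 192.168.255.255)
Public (not in any RFC 1918 range)
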